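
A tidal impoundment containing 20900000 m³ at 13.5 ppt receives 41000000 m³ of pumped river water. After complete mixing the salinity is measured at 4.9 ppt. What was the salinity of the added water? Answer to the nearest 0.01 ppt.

Salt balance: 20,900,000×13.5 + 41,000,000×S = 61,900,000×4.9
282,150,000 + 41,000,000·S = 303,310,000
S = (303,310,000 − 282,150,000) / 41,000,000 = 0.5161 ppt

0.52 ppt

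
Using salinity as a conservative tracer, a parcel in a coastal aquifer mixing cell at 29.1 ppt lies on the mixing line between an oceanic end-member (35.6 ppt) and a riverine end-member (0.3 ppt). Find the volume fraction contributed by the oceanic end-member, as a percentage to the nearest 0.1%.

Let g be the oceanic fraction. Salt balance per unit volume:
g×35.6 + (1−g)×0.3 = 29.1
g = (29.1 − 0.3) / (35.6 − 0.3) = 28.8/35.3 = 0.8159

81.6%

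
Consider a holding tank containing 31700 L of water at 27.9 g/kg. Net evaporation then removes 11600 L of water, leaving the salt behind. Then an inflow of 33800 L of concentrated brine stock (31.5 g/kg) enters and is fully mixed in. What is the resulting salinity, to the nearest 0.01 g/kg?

36.16 g/kg

After evaporation: salt = 31,700×27.9 = 884,430; volume = 31,700 − 11,600 = 20,100 L
After mixing: salt = 884,430 + 33,800×31.5 = 1,949,130; volume = 20,100 + 33,800 = 53,900 L
S = 1,949,130 / 53,900 = 36.162 g/kg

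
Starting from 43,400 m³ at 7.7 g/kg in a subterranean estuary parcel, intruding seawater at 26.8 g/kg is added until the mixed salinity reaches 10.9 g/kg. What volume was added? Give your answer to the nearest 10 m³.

8730 m³

Salt balance: 43,400×7.7 + V×26.8 = (43,400+V)×10.9
334,180 + 26.8V = 473,060 + 10.9V
138,880 = 15.9V
V = 8,734.59 m³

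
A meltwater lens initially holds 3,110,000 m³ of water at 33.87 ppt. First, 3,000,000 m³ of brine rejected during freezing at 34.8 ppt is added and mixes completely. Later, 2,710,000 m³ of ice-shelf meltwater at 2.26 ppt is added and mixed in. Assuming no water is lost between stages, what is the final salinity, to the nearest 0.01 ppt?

Total salt / total volume:
Initial salt = 3,110,000×33.87 = 105,335,700
After stage 1: salt = 105,335,700 + 3,000,000×34.8 = 209,735,700; volume = 6,110,000 m³; S = 34.327 ppt
After stage 2: salt = 209,735,700 + 2,710,000×2.26 = 215,860,300; volume = 8,820,000 m³
S = 215,860,300 / 8,820,000 = 24.474 ppt

24.47 ppt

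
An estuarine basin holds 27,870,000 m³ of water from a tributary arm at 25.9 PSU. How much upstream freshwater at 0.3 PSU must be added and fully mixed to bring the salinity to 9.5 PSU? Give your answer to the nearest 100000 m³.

49700000 m³

Salt balance: 27,870,000×25.9 + V×0.3 = (27,870,000+V)×9.5
721,833,000 + 0.3V = 264,765,000 + 9.5V
457,068,000 = 9.2V
V = 49,681,304.35 m³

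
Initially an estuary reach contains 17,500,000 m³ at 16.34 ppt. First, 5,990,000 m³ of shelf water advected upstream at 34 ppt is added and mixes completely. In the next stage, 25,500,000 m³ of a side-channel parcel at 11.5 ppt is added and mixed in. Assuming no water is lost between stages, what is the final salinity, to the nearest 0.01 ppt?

Weighted by volume,
Initial salt = 17,500,000×16.34 = 285,950,000
After stage 1: salt = 285,950,000 + 5,990,000×34 = 489,610,000; volume = 23,490,000 m³; S = 20.843 ppt
After stage 2: salt = 489,610,000 + 25,500,000×11.5 = 782,860,000; volume = 48,990,000 m³
S = 782,860,000 / 48,990,000 = 15.98 ppt

15.98 ppt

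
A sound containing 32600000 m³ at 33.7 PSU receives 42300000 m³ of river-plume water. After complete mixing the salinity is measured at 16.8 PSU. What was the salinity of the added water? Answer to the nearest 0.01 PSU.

3.78 PSU

Salt balance: 32,600,000×33.7 + 42,300,000×S = 74,900,000×16.8
1,098,620,000 + 42,300,000·S = 1,258,320,000
S = (1,258,320,000 − 1,098,620,000) / 42,300,000 = 3.7754 PSU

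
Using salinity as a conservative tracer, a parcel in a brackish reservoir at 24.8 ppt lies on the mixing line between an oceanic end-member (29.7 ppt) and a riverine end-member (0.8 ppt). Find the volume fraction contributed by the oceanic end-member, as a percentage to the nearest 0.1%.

Let g be the oceanic fraction. Salt balance per unit volume:
g×29.7 + (1−g)×0.8 = 24.8
g = (24.8 − 0.8) / (29.7 − 0.8) = 24/28.9 = 0.8304

83.0%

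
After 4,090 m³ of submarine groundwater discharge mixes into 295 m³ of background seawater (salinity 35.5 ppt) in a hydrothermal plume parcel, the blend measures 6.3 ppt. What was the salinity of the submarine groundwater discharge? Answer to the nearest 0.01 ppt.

4.19 ppt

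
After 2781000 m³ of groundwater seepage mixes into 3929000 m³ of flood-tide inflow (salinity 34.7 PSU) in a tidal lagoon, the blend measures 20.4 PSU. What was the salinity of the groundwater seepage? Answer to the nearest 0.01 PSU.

Salt balance: 3,929,000×34.7 + 2,781,000×S = 6,710,000×20.4
136,336,300 + 2,781,000·S = 136,884,000
S = (136,884,000 − 136,336,300) / 2,781,000 = 0.1969 PSU

0.20 PSU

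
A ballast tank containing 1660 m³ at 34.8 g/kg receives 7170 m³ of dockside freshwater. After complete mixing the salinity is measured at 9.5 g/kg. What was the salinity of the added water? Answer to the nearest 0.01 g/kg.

Salt balance: 1,660×34.8 + 7,170×S = 8,830×9.5
57,768 + 7,170·S = 83,885
S = (83,885 − 57,768) / 7,170 = 3.6425 g/kg

3.64 g/kg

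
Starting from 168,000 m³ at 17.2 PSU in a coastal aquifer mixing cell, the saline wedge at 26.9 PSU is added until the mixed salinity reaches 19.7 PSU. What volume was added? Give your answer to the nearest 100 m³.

58300 m³

Salt balance: 168,000×17.2 + V×26.9 = (168,000+V)×19.7
2,889,600 + 26.9V = 3,309,600 + 19.7V
420,000 = 7.2V
V = 58,333.33 m³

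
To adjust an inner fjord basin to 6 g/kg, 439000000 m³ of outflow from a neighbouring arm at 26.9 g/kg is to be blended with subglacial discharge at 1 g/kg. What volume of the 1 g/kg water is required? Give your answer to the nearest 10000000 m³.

Salt balance: 439,000,000×26.9 + V×1 = (439,000,000+V)×6
11,809,100,000 + 1V = 2,634,000,000 + 6V
9,175,100,000 = 5V
V = 1,835,020,000 m³

1840000000 m³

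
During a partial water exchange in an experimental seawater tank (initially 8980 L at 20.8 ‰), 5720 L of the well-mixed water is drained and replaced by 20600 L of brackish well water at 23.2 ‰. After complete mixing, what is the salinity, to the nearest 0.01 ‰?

22.87 ‰

Remaining after removal: 3,260 L at 20.8 ‰ (salt = 67,808)
After addition: salt = 67,808 + 20,600×23.2 = 545,728; volume = 23,860 L
S = 545,728 / 23,860 = 22.8721 ‰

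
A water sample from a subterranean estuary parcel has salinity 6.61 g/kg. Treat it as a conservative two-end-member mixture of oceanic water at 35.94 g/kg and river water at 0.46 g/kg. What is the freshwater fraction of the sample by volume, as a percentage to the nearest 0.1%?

82.7%

Let f be the freshwater fraction. Salt balance per unit volume:
f×0.46 + (1−f)×35.94 = 6.61
f = (35.94 − 6.61) / (35.94 − 0.46) = 29.33/35.48 = 0.8267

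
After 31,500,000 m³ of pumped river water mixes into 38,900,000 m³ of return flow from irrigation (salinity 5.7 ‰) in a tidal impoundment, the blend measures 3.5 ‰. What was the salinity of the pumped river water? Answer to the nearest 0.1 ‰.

0.8 ‰

Salt balance: 38,900,000×5.7 + 31,500,000×S = 70,400,000×3.5
221,730,000 + 31,500,000·S = 246,400,000
S = (246,400,000 − 221,730,000) / 31,500,000 = 0.7832 ‰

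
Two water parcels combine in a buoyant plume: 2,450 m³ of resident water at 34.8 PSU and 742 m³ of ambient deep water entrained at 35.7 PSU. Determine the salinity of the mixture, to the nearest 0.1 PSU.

By conservation of dissolved salt,
salt = 2,450×34.8 + 742×35.7 = 85,260 + 26,489.4 = 111,749.4
volume = 2,450 + 742 = 3,192 m³
S = 111,749.4 / 3,192 = 35.009 PSU

35.0 PSU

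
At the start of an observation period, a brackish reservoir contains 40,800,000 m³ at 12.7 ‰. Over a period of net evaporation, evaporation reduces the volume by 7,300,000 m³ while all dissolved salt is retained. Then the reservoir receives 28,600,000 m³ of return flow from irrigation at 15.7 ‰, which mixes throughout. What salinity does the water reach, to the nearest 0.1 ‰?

15.6 ‰

After evaporation: salt = 40,800,000×12.7 = 518,160,000; volume = 40,800,000 − 7,300,000 = 33,500,000 m³
After mixing: salt = 518,160,000 + 28,600,000×15.7 = 967,180,000; volume = 33,500,000 + 28,600,000 = 62,100,000 m³
S = 967,180,000 / 62,100,000 = 15.5746 ‰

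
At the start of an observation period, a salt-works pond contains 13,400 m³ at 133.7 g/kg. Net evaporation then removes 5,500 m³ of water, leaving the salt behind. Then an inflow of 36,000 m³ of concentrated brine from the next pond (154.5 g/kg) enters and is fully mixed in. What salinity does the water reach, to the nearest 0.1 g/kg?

167.5 g/kg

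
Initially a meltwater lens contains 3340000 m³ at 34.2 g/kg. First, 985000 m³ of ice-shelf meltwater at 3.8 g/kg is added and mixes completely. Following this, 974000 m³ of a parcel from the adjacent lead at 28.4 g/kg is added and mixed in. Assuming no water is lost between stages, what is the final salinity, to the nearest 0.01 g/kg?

By conservation of dissolved salt,
Initial salt = 3,340,000×34.2 = 114,228,000
After stage 1: salt = 114,228,000 + 985,000×3.8 = 117,971,000; volume = 4,325,000 m³; S = 27.277 g/kg
After stage 2: salt = 117,971,000 + 974,000×28.4 = 145,632,600; volume = 5,299,000 m³
S = 145,632,600 / 5,299,000 = 27.483 g/kg

27.48 g/kg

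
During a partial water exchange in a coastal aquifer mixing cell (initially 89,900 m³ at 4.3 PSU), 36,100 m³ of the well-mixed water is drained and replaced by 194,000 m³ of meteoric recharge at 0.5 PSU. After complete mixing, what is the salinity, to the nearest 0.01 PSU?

1.33 PSU

Remaining after removal: 53,800 m³ at 4.3 PSU (salt = 231,340)
After addition: salt = 231,340 + 194,000×0.5 = 328,340; volume = 247,800 m³
S = 328,340 / 247,800 = 1.325 PSU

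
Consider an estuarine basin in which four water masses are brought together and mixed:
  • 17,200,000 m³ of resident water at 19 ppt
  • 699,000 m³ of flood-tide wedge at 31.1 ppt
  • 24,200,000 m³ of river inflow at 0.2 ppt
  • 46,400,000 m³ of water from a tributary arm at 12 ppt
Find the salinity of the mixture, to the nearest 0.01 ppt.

Conserving salt mass:
salt = 17,200,000×19 + 699,000×31.1 + 24,200,000×0.2 + 46,400,000×12 = 326,800,000 + 21,738,900 + 4,840,000 + 556,800,000 = 910,178,900
volume = 17,200,000 + 699,000 + 24,200,000 + 46,400,000 = 88,499,000 m³
S = 910,178,900 / 88,499,000 = 10.2846 ppt

10.28 ppt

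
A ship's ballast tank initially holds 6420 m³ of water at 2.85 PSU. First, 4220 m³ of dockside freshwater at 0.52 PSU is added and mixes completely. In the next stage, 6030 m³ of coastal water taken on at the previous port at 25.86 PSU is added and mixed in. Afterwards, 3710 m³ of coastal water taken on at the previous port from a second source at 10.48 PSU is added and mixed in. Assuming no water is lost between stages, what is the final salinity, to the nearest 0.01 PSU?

Mass of salt is conserved:
Initial salt = 6,420×2.85 = 18,297
After stage 1: salt = 18,297 + 4,220×0.52 = 20,491.4; volume = 10,640 m³; S = 1.926 PSU
After stage 2: salt = 20,491.4 + 6,030×25.86 = 176,427.2; volume = 16,670 m³; S = 10.584 PSU
After stage 3: salt = 176,427.2 + 3,710×10.48 = 215,308; volume = 20,380 m³
S = 215,308 / 20,380 = 10.5647 PSU

10.56 PSU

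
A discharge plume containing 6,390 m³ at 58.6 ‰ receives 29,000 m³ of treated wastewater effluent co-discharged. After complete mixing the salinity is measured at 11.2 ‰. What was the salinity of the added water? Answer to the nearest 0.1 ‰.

Salt balance: 6,390×58.6 + 29,000×S = 35,390×11.2
374,454 + 29,000·S = 396,368
S = (396,368 − 374,454) / 29,000 = 0.7557 ‰

0.8 ‰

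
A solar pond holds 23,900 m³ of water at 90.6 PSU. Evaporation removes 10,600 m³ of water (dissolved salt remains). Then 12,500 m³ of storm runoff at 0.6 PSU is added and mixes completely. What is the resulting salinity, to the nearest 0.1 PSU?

After evaporation: salt = 23,900×90.6 = 2,165,340; volume = 23,900 − 10,600 = 13,300 m³
After mixing: salt = 2,165,340 + 12,500×0.6 = 2,172,840; volume = 13,300 + 12,500 = 25,800 m³
S = 2,172,840 / 25,800 = 84.2186 PSU

84.2 PSU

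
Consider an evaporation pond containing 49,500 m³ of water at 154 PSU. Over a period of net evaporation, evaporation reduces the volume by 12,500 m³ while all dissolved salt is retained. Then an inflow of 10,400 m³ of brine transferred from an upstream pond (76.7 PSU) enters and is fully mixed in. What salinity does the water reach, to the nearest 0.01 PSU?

177.65 PSU

After evaporation: salt = 49,500×154 = 7,623,000; volume = 49,500 − 12,500 = 37,000 m³
After mixing: salt = 7,623,000 + 10,400×76.7 = 8,420,680; volume = 37,000 + 10,400 = 47,400 m³
S = 8,420,680 / 47,400 = 177.6515 PSU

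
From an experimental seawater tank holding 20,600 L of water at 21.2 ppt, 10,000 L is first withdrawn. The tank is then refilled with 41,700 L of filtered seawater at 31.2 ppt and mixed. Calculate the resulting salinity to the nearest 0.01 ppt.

29.17 ppt

Remaining after removal: 10,600 L at 21.2 ppt (salt = 224,720)
After addition: salt = 224,720 + 41,700×31.2 = 1,525,760; volume = 52,300 L
S = 1,525,760 / 52,300 = 29.1732 ppt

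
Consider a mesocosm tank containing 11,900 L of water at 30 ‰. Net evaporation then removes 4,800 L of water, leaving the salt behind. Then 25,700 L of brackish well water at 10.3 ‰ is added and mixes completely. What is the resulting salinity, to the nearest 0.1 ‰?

19.0 ‰

After evaporation: salt = 11,900×30 = 357,000; volume = 11,900 − 4,800 = 7,100 L
After mixing: salt = 357,000 + 25,700×10.3 = 621,710; volume = 7,100 + 25,700 = 32,800 L
S = 621,710 / 32,800 = 18.9546 ‰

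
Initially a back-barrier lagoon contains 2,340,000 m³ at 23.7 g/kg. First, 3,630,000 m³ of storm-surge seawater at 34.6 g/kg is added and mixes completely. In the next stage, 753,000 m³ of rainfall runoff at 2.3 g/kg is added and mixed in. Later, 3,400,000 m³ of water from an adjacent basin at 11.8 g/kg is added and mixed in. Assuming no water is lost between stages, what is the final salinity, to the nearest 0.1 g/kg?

Conserving salt mass:
Initial salt = 2,340,000×23.7 = 55,458,000
After stage 1: salt = 55,458,000 + 3,630,000×34.6 = 181,056,000; volume = 5,970,000 m³; S = 30.328 g/kg
After stage 2: salt = 181,056,000 + 753,000×2.3 = 182,787,900; volume = 6,723,000 m³; S = 27.188 g/kg
After stage 3: salt = 182,787,900 + 3,400,000×11.8 = 222,907,900; volume = 10,123,000 m³
S = 222,907,900 / 10,123,000 = 22.0199 g/kg

22.0 g/kg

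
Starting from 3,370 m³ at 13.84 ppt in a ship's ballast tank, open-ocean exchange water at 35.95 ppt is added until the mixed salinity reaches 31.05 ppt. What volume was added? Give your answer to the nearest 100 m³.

Salt balance: 3,370×13.84 + V×35.95 = (3,370+V)×31.05
46,640.8 + 35.95V = 104,638.5 + 31.05V
57,997.7 = 4.9V
V = 11,836.27 m³

11800 m³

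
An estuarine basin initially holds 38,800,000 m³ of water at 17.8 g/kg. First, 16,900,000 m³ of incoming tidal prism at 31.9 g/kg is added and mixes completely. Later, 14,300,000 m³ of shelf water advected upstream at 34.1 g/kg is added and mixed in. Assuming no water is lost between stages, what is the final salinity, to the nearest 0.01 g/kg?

Conserving salt mass:
Initial salt = 38,800,000×17.8 = 690,640,000
After stage 1: salt = 690,640,000 + 16,900,000×31.9 = 1,229,750,000; volume = 55,700,000 m³; S = 22.078 g/kg
After stage 2: salt = 1,229,750,000 + 14,300,000×34.1 = 1,717,380,000; volume = 70,000,000 m³
S = 1,717,380,000 / 70,000,000 = 24.534 g/kg

24.53 g/kg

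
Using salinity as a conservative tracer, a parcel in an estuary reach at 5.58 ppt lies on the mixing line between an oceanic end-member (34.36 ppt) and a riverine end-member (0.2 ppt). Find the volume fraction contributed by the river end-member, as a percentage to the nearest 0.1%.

Let f be the freshwater fraction. Salt balance per unit volume:
f×0.2 + (1−f)×34.36 = 5.58
f = (34.36 − 5.58) / (34.36 − 0.2) = 28.78/34.16 = 0.8425

84.3%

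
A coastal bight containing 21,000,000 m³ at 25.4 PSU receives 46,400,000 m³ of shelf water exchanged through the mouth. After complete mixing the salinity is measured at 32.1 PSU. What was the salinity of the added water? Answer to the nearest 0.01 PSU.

Salt balance: 21,000,000×25.4 + 46,400,000×S = 67,400,000×32.1
533,400,000 + 46,400,000·S = 2,163,540,000
S = (2,163,540,000 − 533,400,000) / 46,400,000 = 35.1323 PSU

35.13 PSU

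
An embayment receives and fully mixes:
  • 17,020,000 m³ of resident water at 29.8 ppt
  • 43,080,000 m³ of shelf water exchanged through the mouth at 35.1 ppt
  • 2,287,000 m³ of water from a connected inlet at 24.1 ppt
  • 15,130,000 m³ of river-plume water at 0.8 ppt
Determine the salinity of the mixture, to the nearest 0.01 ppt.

Conserving salt mass:
salt = 17,020,000×29.8 + 43,080,000×35.1 + 2,287,000×24.1 + 15,130,000×0.8 = 507,196,000 + 1,512,108,000 + 55,116,700 + 12,104,000 = 2,086,524,700
volume = 17,020,000 + 43,080,000 + 2,287,000 + 15,130,000 = 77,517,000 m³
S = 2,086,524,700 / 77,517,000 = 26.917 ppt

26.92 ppt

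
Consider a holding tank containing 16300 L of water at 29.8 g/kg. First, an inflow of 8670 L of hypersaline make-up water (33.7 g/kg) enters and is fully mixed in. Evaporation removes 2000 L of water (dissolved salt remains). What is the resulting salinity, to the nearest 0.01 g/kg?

33.87 g/kg

After mixing: salt = 16,300×29.8 + 8,670×33.7 = 777,919; volume = 24,970 L
After evaporation: salt unchanged = 777,919; volume = 24,970 − 2,000 = 22,970 L
S = 777,919 / 22,970 = 33.8667 g/kg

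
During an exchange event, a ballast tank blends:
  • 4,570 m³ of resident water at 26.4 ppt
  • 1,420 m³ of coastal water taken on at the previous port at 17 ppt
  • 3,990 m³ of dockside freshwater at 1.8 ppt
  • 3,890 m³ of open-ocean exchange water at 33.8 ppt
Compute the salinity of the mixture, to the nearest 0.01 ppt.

Mass of salt is conserved:
salt = 4,570×26.4 + 1,420×17 + 3,990×1.8 + 3,890×33.8 = 120,648 + 24,140 + 7,182 + 131,482 = 283,452
volume = 4,570 + 1,420 + 3,990 + 3,890 = 13,870 m³
S = 283,452 / 13,870 = 20.4363 ppt

20.44 ppt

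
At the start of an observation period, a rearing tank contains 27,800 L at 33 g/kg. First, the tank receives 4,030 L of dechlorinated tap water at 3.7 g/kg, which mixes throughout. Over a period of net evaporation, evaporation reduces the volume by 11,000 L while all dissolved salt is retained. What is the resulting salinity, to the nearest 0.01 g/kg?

After mixing: salt = 27,800×33 + 4,030×3.7 = 932,311; volume = 31,830 L
After evaporation: salt unchanged = 932,311; volume = 31,830 − 11,000 = 20,830 L
S = 932,311 / 20,830 = 44.7581 g/kg

44.76 g/kg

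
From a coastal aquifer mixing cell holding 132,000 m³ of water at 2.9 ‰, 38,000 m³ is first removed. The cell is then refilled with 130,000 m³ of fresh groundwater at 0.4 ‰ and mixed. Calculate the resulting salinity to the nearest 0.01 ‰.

1.45 ‰

Remaining after removal: 94,000 m³ at 2.9 ‰ (salt = 272,600)
After addition: salt = 272,600 + 130,000×0.4 = 324,600; volume = 224,000 m³
S = 324,600 / 224,000 = 1.4491 ‰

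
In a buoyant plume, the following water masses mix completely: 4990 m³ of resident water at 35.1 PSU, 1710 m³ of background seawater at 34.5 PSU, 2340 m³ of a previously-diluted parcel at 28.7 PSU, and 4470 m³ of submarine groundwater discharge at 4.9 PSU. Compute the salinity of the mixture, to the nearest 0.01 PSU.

By conservation of dissolved salt,
salt = 4,990×35.1 + 1,710×34.5 + 2,340×28.7 + 4,470×4.9 = 175,149 + 58,995 + 67,158 + 21,903 = 323,205
volume = 4,990 + 1,710 + 2,340 + 4,470 = 13,510 m³
S = 323,205 / 13,510 = 23.9234 PSU

23.92 PSU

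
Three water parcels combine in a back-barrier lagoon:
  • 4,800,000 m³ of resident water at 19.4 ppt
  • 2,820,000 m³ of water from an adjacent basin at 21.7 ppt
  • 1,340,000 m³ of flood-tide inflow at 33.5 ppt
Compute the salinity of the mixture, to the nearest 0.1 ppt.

22.2 ppt

Salt balance:
salt = 4,800,000×19.4 + 2,820,000×21.7 + 1,340,000×33.5 = 93,120,000 + 61,194,000 + 44,890,000 = 199,204,000
volume = 4,800,000 + 2,820,000 + 1,340,000 = 8,960,000 m³
S = 199,204,000 / 8,960,000 = 22.233 ppt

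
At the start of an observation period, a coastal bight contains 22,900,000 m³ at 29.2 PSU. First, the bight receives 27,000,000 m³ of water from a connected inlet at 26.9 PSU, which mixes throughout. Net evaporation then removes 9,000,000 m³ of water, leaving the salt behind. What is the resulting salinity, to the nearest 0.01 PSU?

34.11 PSU

After mixing: salt = 22,900,000×29.2 + 27,000,000×26.9 = 1,394,980,000; volume = 49,900,000 m³
After evaporation: salt unchanged = 1,394,980,000; volume = 49,900,000 − 9,000,000 = 40,900,000 m³
S = 1,394,980,000 / 40,900,000 = 34.1071 PSU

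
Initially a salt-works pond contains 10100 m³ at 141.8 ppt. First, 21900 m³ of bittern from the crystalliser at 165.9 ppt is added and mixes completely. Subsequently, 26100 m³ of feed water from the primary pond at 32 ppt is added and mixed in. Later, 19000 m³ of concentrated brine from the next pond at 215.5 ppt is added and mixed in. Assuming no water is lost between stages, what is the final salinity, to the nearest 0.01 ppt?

129.64 ppt

By conservation of dissolved salt,
Initial salt = 10,100×141.8 = 1,432,180
After stage 1: salt = 1,432,180 + 21,900×165.9 = 5,065,390; volume = 32,000 m³; S = 158.293 ppt
After stage 2: salt = 5,065,390 + 26,100×32 = 5,900,590; volume = 58,100 m³; S = 101.559 ppt
After stage 3: salt = 5,900,590 + 19,000×215.5 = 9,995,090; volume = 77,100 m³
S = 9,995,090 / 77,100 = 129.638 ppt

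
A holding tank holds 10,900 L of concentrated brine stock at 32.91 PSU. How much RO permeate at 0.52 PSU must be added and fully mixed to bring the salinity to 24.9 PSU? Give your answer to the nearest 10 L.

Salt balance: 10,900×32.91 + V×0.52 = (10,900+V)×24.9
358,719 + 0.52V = 271,410 + 24.9V
87,309 = 24.38V
V = 3,581.17 L

3580 L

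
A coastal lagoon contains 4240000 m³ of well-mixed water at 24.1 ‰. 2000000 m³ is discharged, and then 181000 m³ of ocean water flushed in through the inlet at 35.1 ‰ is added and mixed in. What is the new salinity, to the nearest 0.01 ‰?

Remaining after removal: 2,240,000 m³ at 24.1 ‰ (salt = 53,984,000)
After addition: salt = 53,984,000 + 181,000×35.1 = 60,337,100; volume = 2,421,000 m³
S = 60,337,100 / 2,421,000 = 24.9224 ‰

24.92 ‰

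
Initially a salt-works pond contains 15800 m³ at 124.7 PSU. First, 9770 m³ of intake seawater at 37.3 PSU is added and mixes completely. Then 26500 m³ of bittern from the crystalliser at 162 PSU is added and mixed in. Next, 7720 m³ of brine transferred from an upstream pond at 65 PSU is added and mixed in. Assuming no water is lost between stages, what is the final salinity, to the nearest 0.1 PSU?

Total salt / total volume:
Initial salt = 15,800×124.7 = 1,970,260
After stage 1: salt = 1,970,260 + 9,770×37.3 = 2,334,681; volume = 25,570 m³; S = 91.305 PSU
After stage 2: salt = 2,334,681 + 26,500×162 = 6,627,681; volume = 52,070 m³; S = 127.284 PSU
After stage 3: salt = 6,627,681 + 7,720×65 = 7,129,481; volume = 59,790 m³
S = 7,129,481 / 59,790 = 119.242 PSU

119.2 PSU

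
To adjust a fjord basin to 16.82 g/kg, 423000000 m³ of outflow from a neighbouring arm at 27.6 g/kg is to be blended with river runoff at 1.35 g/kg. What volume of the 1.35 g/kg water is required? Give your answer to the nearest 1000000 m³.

295000000 m³

Salt balance: 423,000,000×27.6 + V×1.35 = (423,000,000+V)×16.82
11,674,800,000 + 1.35V = 7,114,860,000 + 16.82V
4,559,940,000 = 15.47V
V = 294,760,181 m³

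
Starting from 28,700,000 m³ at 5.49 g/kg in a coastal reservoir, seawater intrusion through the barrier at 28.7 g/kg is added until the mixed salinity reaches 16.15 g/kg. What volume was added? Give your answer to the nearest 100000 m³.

24400000 m³

Salt balance: 28,700,000×5.49 + V×28.7 = (28,700,000+V)×16.15
157,563,000 + 28.7V = 463,505,000 + 16.15V
305,942,000 = 12.55V
V = 24,377,848.61 m³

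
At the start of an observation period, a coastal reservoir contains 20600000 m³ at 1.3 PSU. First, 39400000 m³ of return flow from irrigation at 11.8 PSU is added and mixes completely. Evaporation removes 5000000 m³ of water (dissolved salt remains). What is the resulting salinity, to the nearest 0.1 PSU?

After mixing: salt = 20,600,000×1.3 + 39,400,000×11.8 = 491,700,000; volume = 60,000,000 m³
After evaporation: salt unchanged = 491,700,000; volume = 60,000,000 − 5,000,000 = 55,000,000 m³
S = 491,700,000 / 55,000,000 = 8.94 PSU

8.9 PSU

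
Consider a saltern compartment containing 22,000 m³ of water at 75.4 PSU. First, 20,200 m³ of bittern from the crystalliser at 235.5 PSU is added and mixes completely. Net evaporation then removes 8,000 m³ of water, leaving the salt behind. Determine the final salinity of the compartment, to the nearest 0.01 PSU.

After mixing: salt = 22,000×75.4 + 20,200×235.5 = 6,415,900; volume = 42,200 m³
After evaporation: salt unchanged = 6,415,900; volume = 42,200 − 8,000 = 34,200 m³
S = 6,415,900 / 34,200 = 187.5994 PSU

187.60 PSU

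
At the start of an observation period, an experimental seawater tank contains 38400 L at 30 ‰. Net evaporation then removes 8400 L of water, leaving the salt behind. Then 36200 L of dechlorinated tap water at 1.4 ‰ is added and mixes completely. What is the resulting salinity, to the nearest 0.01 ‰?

18.17 ‰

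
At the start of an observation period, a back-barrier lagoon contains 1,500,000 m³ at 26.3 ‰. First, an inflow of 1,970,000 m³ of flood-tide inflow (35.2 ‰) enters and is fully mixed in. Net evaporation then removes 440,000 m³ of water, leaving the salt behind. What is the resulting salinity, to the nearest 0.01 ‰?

35.91 ‰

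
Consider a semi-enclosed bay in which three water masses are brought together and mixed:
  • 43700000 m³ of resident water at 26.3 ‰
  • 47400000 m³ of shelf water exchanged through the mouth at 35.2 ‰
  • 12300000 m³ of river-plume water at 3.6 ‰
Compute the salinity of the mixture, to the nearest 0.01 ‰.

Mass of salt is conserved:
salt = 43,700,000×26.3 + 47,400,000×35.2 + 12,300,000×3.6 = 1,149,310,000 + 1,668,480,000 + 44,280,000 = 2,862,070,000
volume = 43,700,000 + 47,400,000 + 12,300,000 = 103,400,000 m³
S = 2,862,070,000 / 103,400,000 = 27.6796 ‰

27.68 ‰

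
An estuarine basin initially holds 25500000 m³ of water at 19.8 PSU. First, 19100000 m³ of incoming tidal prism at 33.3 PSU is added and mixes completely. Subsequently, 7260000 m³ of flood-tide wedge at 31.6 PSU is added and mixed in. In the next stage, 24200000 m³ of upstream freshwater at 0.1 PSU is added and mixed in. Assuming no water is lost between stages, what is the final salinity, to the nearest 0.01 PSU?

Weighted by volume,
Initial salt = 25,500,000×19.8 = 504,900,000
After stage 1: salt = 504,900,000 + 19,100,000×33.3 = 1,140,930,000; volume = 44,600,000 m³; S = 25.581 PSU
After stage 2: salt = 1,140,930,000 + 7,260,000×31.6 = 1,370,346,000; volume = 51,860,000 m³; S = 26.424 PSU
After stage 3: salt = 1,370,346,000 + 24,200,000×0.1 = 1,372,766,000; volume = 76,060,000 m³
S = 1,372,766,000 / 76,060,000 = 18.0485 PSU

18.05 PSU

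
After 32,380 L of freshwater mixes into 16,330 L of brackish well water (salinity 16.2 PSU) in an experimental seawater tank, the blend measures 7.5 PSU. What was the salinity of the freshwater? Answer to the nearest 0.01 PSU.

3.11 PSU

Salt balance: 16,330×16.2 + 32,380×S = 48,710×7.5
264,546 + 32,380·S = 365,325
S = (365,325 − 264,546) / 32,380 = 3.1124 PSU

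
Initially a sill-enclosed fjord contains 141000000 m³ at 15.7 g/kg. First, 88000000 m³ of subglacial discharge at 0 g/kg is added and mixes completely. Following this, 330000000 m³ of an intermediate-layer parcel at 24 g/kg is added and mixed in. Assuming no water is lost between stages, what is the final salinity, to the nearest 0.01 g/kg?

18.13 g/kg

By conservation of dissolved salt,
Initial salt = 141,000,000×15.7 = 2,213,700,000
After stage 1: salt = 2,213,700,000 + 88,000,000×0 = 2,213,700,000; volume = 229,000,000 m³; S = 9.667 g/kg
After stage 2: salt = 2,213,700,000 + 330,000,000×24 = 10,133,700,000; volume = 559,000,000 m³
S = 10,133,700,000 / 559,000,000 = 18.1283 g/kg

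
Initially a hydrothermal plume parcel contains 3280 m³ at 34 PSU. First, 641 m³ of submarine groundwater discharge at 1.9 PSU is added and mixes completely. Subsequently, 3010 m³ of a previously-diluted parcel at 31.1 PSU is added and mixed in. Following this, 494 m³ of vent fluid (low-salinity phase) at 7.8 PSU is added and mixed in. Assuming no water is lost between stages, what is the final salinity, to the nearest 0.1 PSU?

Salt balance:
Initial salt = 3,280×34 = 111,520
After stage 1: salt = 111,520 + 641×1.9 = 112,737.9; volume = 3,921 m³; S = 28.752 PSU
After stage 2: salt = 112,737.9 + 3,010×31.1 = 206,348.9; volume = 6,931 m³; S = 29.772 PSU
After stage 3: salt = 206,348.9 + 494×7.8 = 210,202.1; volume = 7,425 m³
S = 210,202.1 / 7,425 = 28.31 PSU

28.3 PSU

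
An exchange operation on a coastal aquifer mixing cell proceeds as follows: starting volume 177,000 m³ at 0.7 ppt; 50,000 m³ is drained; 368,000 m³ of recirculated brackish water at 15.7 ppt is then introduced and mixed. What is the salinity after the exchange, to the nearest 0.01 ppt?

11.85 ppt

Remaining after removal: 127,000 m³ at 0.7 ppt (salt = 88,900)
After addition: salt = 88,900 + 368,000×15.7 = 5,866,500; volume = 495,000 m³
S = 5,866,500 / 495,000 = 11.8515 ppt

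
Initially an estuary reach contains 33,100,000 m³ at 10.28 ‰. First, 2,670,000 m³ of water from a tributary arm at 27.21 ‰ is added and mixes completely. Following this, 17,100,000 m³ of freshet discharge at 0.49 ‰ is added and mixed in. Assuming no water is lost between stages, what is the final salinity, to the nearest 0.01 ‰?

7.97 ‰

By conservation of dissolved salt,
Initial salt = 33,100,000×10.28 = 340,268,000
After stage 1: salt = 340,268,000 + 2,670,000×27.21 = 412,918,700; volume = 35,770,000 m³; S = 11.544 ‰
After stage 2: salt = 412,918,700 + 17,100,000×0.49 = 421,297,700; volume = 52,870,000 m³
S = 421,297,700 / 52,870,000 = 7.9686 ‰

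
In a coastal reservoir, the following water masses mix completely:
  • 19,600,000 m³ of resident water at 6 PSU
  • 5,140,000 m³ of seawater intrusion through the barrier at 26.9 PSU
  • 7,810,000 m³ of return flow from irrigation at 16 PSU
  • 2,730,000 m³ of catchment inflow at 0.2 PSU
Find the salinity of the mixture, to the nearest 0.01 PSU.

10.81 PSU

Conserving salt mass:
salt = 19,600,000×6 + 5,140,000×26.9 + 7,810,000×16 + 2,730,000×0.2 = 117,600,000 + 138,266,000 + 124,960,000 + 546,000 = 381,372,000
volume = 19,600,000 + 5,140,000 + 7,810,000 + 2,730,000 = 35,280,000 m³
S = 381,372,000 / 35,280,000 = 10.8099 PSU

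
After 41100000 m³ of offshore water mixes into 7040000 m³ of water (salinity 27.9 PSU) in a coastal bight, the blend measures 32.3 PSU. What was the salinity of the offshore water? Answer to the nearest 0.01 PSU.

Salt balance: 7,040,000×27.9 + 41,100,000×S = 48,140,000×32.3
196,416,000 + 41,100,000·S = 1,554,922,000
S = (1,554,922,000 − 196,416,000) / 41,100,000 = 33.0537 PSU

33.05 PSU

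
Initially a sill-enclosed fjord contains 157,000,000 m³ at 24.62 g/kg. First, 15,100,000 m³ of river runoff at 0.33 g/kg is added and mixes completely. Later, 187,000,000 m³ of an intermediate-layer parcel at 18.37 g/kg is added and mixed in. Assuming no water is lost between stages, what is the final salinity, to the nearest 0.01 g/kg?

20.34 g/kg

Salt balance:
Initial salt = 157,000,000×24.62 = 3,865,340,000
After stage 1: salt = 3,865,340,000 + 15,100,000×0.33 = 3,870,323,000; volume = 172,100,000 m³; S = 22.489 g/kg
After stage 2: salt = 3,870,323,000 + 187,000,000×18.37 = 7,305,513,000; volume = 359,100,000 m³
S = 7,305,513,000 / 359,100,000 = 20.344 g/kg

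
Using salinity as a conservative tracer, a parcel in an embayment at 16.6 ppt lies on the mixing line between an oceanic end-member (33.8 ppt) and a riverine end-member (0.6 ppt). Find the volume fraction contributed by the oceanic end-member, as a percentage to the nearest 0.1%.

Let g be the oceanic fraction. Salt balance per unit volume:
g×33.8 + (1−g)×0.6 = 16.6
g = (16.6 − 0.6) / (33.8 − 0.6) = 16/33.2 = 0.4819

48.2%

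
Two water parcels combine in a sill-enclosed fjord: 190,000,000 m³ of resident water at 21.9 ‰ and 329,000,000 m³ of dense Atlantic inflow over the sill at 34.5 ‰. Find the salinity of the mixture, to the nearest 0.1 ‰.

By conservation of dissolved salt,
salt = 190,000,000×21.9 + 329,000,000×34.5 = 4,161,000,000 + 11,350,500,000 = 15,511,500,000
volume = 190,000,000 + 329,000,000 = 519,000,000 m³
S = 15,511,500,000 / 519,000,000 = 29.887 ‰

29.9 ‰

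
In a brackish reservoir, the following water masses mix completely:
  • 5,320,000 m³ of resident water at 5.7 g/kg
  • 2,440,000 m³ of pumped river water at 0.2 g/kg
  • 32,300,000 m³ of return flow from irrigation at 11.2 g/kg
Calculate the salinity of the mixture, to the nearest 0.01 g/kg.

9.80 g/kg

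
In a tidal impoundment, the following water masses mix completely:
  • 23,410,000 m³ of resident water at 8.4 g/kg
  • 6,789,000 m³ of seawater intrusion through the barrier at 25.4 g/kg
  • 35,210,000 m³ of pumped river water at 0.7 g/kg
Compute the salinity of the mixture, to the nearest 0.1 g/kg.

6.0 g/kg

By conservation of dissolved salt,
salt = 23,410,000×8.4 + 6,789,000×25.4 + 35,210,000×0.7 = 196,644,000 + 172,440,600 + 24,647,000 = 393,731,600
volume = 23,410,000 + 6,789,000 + 35,210,000 = 65,409,000 m³
S = 393,731,600 / 65,409,000 = 6.02 g/kg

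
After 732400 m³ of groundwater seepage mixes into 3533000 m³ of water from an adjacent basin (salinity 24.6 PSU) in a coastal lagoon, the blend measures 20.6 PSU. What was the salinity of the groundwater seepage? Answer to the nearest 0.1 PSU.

1.3 PSU

Salt balance: 3,533,000×24.6 + 732,400×S = 4,265,400×20.6
86,911,800 + 732,400·S = 87,867,240
S = (87,867,240 − 86,911,800) / 732,400 = 1.3045 PSU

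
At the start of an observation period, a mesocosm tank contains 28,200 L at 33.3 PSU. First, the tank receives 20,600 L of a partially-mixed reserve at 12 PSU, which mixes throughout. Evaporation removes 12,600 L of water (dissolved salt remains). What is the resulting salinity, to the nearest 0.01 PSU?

32.77 PSU

After mixing: salt = 28,200×33.3 + 20,600×12 = 1,186,260; volume = 48,800 L
After evaporation: salt unchanged = 1,186,260; volume = 48,800 − 12,600 = 36,200 L
S = 1,186,260 / 36,200 = 32.7696 PSU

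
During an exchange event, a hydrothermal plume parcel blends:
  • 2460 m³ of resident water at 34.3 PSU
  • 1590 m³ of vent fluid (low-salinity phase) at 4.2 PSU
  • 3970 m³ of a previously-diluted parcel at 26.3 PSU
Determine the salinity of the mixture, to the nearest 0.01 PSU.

Total salt / total volume:
salt = 2,460×34.3 + 1,590×4.2 + 3,970×26.3 = 84,378 + 6,678 + 104,411 = 195,467
volume = 2,460 + 1,590 + 3,970 = 8,020 m³
S = 195,467 / 8,020 = 24.3724 PSU

24.37 PSU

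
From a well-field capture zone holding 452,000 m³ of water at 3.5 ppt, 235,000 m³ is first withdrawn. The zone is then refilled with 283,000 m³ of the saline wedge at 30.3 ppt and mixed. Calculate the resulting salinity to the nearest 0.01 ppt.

Remaining after removal: 217,000 m³ at 3.5 ppt (salt = 759,500)
After addition: salt = 759,500 + 283,000×30.3 = 9,334,400; volume = 500,000 m³
S = 9,334,400 / 500,000 = 18.6688 ppt

18.67 ppt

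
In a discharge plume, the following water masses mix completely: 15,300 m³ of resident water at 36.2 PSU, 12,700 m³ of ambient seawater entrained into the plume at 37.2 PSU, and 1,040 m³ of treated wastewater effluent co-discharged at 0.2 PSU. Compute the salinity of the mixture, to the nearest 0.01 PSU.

35.35 PSU

By conservation of dissolved salt,
salt = 15,300×36.2 + 12,700×37.2 + 1,040×0.2 = 553,860 + 472,440 + 208 = 1,026,508
volume = 15,300 + 12,700 + 1,040 = 29,040 m³
S = 1,026,508 / 29,040 = 35.3481 PSU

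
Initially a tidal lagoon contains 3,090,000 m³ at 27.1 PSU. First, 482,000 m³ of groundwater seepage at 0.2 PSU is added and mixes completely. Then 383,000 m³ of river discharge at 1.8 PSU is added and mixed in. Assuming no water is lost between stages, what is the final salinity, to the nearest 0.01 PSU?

21.37 PSU

Mass of salt is conserved:
Initial salt = 3,090,000×27.1 = 83,739,000
After stage 1: salt = 83,739,000 + 482,000×0.2 = 83,835,400; volume = 3,572,000 m³; S = 23.47 PSU
After stage 2: salt = 83,835,400 + 383,000×1.8 = 84,524,800; volume = 3,955,000 m³
S = 84,524,800 / 3,955,000 = 21.3716 PSU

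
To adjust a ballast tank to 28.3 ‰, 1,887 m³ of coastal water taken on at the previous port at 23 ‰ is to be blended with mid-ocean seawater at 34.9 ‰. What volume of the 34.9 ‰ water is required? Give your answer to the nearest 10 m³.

1520 m³

Salt balance: 1,887×23 + V×34.9 = (1,887+V)×28.3
43,401 + 34.9V = 53,402.1 + 28.3V
10,001.1 = 6.6V
V = 1,515.32 m³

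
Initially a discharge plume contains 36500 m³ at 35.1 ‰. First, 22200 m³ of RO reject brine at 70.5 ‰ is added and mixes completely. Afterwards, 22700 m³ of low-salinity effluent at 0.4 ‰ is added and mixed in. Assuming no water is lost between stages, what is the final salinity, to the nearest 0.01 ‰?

Conserving salt mass:
Initial salt = 36,500×35.1 = 1,281,150
After stage 1: salt = 1,281,150 + 22,200×70.5 = 2,846,250; volume = 58,700 m³; S = 48.488 ‰
After stage 2: salt = 2,846,250 + 22,700×0.4 = 2,855,330; volume = 81,400 m³
S = 2,855,330 / 81,400 = 35.0778 ‰

35.08 ‰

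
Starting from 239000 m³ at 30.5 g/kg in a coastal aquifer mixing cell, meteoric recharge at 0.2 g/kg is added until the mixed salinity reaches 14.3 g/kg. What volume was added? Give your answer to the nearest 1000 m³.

275000 m³

Salt balance: 239,000×30.5 + V×0.2 = (239,000+V)×14.3
7,289,500 + 0.2V = 3,417,700 + 14.3V
3,871,800 = 14.1V
V = 274,595.74 m³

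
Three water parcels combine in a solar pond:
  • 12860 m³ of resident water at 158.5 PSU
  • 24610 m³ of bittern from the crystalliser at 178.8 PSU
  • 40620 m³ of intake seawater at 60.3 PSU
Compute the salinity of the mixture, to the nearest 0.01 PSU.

113.82 PSU

Total salt / total volume:
salt = 12,860×158.5 + 24,610×178.8 + 40,620×60.3 = 2,038,310 + 4,400,268 + 2,449,386 = 8,887,964
volume = 12,860 + 24,610 + 40,620 = 78,090 m³
S = 8,887,964 / 78,090 = 113.8169 PSU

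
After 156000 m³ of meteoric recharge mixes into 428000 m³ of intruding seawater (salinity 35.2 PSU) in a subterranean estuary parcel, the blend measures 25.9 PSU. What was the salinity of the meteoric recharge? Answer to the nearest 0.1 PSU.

0.4 PSU

Salt balance: 428,000×35.2 + 156,000×S = 584,000×25.9
15,065,600 + 156,000·S = 15,125,600
S = (15,125,600 − 15,065,600) / 156,000 = 0.3846 PSU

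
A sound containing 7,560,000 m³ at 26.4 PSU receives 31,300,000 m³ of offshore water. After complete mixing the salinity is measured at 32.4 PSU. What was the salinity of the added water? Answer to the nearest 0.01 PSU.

33.85 PSU

Salt balance: 7,560,000×26.4 + 31,300,000×S = 38,860,000×32.4
199,584,000 + 31,300,000·S = 1,259,064,000
S = (1,259,064,000 − 199,584,000) / 31,300,000 = 33.8492 PSU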